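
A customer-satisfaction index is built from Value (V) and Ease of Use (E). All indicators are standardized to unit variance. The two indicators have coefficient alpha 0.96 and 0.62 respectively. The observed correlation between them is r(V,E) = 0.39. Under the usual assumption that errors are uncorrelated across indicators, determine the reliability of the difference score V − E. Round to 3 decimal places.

0.656

Var(V−E) = 1 + 1 − 2·0.39 = 2 − 0.78 = 1.22.
With uncorrelated errors the cross-covariances are all true-score covariance, so they carry over unchanged; only the diagonal terms shrink to ρᵢσᵢ².
True-score variance = [0.96 + 0.62] − 0.78 = 1.58 − 0.78 = 0.8.
Reliability = 0.8 / 1.22 = 0.656.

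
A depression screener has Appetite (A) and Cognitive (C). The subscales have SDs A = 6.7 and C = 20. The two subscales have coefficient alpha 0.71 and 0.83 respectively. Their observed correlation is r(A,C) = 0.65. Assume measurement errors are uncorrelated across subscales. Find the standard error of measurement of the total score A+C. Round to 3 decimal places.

9.001

Var(total) = 444.89 + 174.2 = 619.09.
True-score variance = 363.872 + 174.2 = 538.072, so reliability = 0.8691.
Error variance = 619.09 − 538.072 = 81.0181; SEM = √81.0181 = 9.001.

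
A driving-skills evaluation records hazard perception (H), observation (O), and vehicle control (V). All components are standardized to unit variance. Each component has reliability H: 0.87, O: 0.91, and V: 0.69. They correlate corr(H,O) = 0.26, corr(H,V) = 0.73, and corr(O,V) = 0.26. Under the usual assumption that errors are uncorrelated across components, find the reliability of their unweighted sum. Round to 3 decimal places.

Var(H+O+V) = 3 + 2·[0.26 + 0.73 + 0.26] = 3 + 2.5 = 5.5.
Under uncorrelated errors the observed covariances equal the true-score covariances, so only the own-variance terms attenuate.
True-score variance = [0.87 + 0.91 + 0.69] + 2.5 = 2.47 + 2.5 = 4.97.
Reliability = 4.97 / 5.5 = 0.904.

0.904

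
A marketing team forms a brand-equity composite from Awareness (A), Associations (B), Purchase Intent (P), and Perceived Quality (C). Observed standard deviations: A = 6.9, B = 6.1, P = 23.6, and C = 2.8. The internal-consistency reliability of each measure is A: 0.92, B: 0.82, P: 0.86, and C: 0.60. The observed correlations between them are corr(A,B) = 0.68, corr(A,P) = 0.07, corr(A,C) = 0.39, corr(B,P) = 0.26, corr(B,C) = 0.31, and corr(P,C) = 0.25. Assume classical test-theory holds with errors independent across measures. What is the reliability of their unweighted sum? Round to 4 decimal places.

0.8939

Var(A+B+P+C) = 6.9² + 6.1² + 23.6² + 2.8² + 2·[6.9·6.1·0.68 + 6.9·23.6·0.07 + 6.9·2.8·0.39 + 6.1·23.6·0.26 + 6.1·2.8·0.31 + 23.6·2.8·0.25] = 649.62 + 213.598 = 863.218.
Because errors are independent across components, Cov(Tᵢ,Tⱼ) = Cov(Xᵢ,Xⱼ); the off-diagonal part of the true-score variance is the same as above.
True-score variance = [6.9²·0.92 + 6.1²·0.82 + 23.6²·0.86 + 2.8²·0.60] + 213.598 = 558.003 + 213.598 = 771.601.
Reliability = 771.601 / 863.218 = 0.8939.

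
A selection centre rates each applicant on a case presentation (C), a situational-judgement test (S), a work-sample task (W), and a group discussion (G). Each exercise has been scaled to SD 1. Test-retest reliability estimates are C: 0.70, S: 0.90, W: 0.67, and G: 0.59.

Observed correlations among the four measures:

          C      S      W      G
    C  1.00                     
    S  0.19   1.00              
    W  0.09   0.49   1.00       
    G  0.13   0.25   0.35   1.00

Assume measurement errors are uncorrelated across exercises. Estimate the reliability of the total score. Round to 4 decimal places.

0.8371

Var(C+S+W+G) = 4 + 2·[0.19 + 0.09 + 0.13 + 0.49 + 0.25 + 0.35] = 4 + 3 = 7.
Because errors are independent across components, Cov(Tᵢ,Tⱼ) = Cov(Xᵢ,Xⱼ); the off-diagonal part of the true-score variance is the same as above.
True-score variance = [0.70 + 0.90 + 0.67 + 0.59] + 3 = 2.86 + 3 = 5.86.
Reliability = 5.86 / 7 = 0.8371.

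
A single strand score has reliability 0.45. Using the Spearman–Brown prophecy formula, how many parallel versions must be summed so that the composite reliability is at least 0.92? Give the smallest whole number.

15

k ≥ ρ*(1−ρ₁)/(ρ₁(1−ρ*)) = 0.92·0.55 / (0.45·0.08) = 14.056.
Smallest integer k = 15.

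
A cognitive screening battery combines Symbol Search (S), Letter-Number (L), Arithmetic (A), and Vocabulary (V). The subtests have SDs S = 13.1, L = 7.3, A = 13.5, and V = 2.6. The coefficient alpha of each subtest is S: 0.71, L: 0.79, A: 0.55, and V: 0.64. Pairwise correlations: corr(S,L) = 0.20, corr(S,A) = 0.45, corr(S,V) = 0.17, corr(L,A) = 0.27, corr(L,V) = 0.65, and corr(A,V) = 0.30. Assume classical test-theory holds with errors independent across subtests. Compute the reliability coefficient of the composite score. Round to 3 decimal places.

0.799

Var(S+L+A+V) = 13.1² + 7.3² + 13.5² + 2.6² + 2·[13.1·7.3·0.20 + 13.1·13.5·0.45 + 13.1·2.6·0.17 + 7.3·13.5·0.27 + 7.3·2.6·0.65 + 13.5·2.6·0.30] = 413.91 + 307.948 = 721.858.
Because errors are independent across components, Cov(Tᵢ,Tⱼ) = Cov(Xᵢ,Xⱼ); the off-diagonal part of the true-score variance is the same as above.
True-score variance = [13.1²·0.71 + 7.3²·0.79 + 13.5²·0.55 + 2.6²·0.64] + 307.948 = 268.506 + 307.948 = 576.455.
Reliability = 576.455 / 721.858 = 0.799.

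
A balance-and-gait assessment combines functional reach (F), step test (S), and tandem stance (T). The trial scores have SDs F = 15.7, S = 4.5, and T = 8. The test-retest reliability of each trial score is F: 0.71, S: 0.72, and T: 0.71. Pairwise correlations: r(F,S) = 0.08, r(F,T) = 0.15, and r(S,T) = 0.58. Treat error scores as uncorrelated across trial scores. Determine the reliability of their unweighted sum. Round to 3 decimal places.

Var(F+S+T) = 15.7² + 4.5² + 8² + 2·[15.7·4.5·0.08 + 15.7·8·0.15 + 4.5·8·0.58] = 330.74 + 90.744 = 421.484.
Because errors are independent across components, Cov(Tᵢ,Tⱼ) = Cov(Xᵢ,Xⱼ); the off-diagonal part of the true-score variance is the same as above.
True-score variance = [15.7²·0.71 + 4.5²·0.72 + 8²·0.71] + 90.744 = 235.028 + 90.744 = 325.772.
Reliability = 325.772 / 421.484 = 0.773.

0.773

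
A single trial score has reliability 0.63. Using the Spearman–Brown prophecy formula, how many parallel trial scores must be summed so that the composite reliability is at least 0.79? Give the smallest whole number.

k ≥ ρ*(1−ρ₁)/(ρ₁(1−ρ*)) = 0.79·0.37 / (0.63·0.21) = 2.209.
Smallest integer k = 3.

3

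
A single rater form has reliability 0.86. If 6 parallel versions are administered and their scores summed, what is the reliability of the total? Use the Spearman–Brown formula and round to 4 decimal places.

ρ_k = kρ / (1 + (k−1)ρ) = 6·0.86 / (1 + 5·0.86) = 5.160 / 5.300 = 0.9736.

0.9736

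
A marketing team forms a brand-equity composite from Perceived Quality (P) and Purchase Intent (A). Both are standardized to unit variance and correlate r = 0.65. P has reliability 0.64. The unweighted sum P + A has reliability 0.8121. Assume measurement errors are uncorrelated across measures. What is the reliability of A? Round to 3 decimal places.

0.740

Var(P+A) = 2 + 2·0.65 = 3.300.
True-score variance = ρ_P + ρ_A + 2·0.65, so 0.8121 = (0.64 + ρ_A + 1.30) / 3.300.
ρ_A = 0.8121·3.300 − 0.64 − 1.30 = 0.740.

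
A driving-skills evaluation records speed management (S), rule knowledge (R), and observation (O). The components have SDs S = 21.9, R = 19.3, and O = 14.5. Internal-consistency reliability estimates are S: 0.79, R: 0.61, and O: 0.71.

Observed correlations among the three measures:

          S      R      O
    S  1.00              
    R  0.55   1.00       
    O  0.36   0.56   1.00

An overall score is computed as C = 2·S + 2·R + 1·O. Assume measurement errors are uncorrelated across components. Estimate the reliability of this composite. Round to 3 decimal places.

Var(C) = 2²·21.9² + 2²·19.3² + 14.5² + 2·[4·21.9·19.3·0.55 + 2·21.9·14.5·0.36 + 2·19.3·14.5·0.56] = 3618.65 + 2943.88 = 6562.53.
With uncorrelated errors the cross-covariances are all true-score covariance, so they carry over unchanged; only the diagonal terms shrink to ρᵢσᵢ².
True-score variance = [2²·21.9²·0.79 + 2²·19.3²·0.61 + 14.5²·0.71] + 2943.88 = 2573.72 + 2943.88 = 5517.6.
Reliability = 5517.6 / 6562.53 = 0.841.

0.841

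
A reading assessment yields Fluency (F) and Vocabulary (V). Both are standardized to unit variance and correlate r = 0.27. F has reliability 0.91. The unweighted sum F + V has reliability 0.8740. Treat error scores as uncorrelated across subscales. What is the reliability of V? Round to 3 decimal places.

Var(F+V) = 2 + 2·0.27 = 2.540.
True-score variance = ρ_F + ρ_V + 2·0.27, so 0.8740 = (0.91 + ρ_V + 0.54) / 2.540.
ρ_V = 0.8740·2.540 − 0.91 − 0.54 = 0.770.

0.770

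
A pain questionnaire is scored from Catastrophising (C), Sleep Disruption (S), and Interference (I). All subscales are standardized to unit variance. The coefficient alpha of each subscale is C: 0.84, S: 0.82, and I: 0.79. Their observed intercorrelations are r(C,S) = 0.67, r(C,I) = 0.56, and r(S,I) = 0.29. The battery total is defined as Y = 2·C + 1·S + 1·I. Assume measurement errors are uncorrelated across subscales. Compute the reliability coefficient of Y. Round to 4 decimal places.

0.9104

Var(Y) = 2² + 1 + 1 + 2·[2·0.67 + 2·0.56 + 0.29] = 6 + 5.5 = 11.5.
With uncorrelated errors the cross-covariances are all true-score covariance, so they carry over unchanged; only the diagonal terms shrink to ρᵢσᵢ².
True-score variance = [2²·0.84 + 0.82 + 0.79] + 5.5 = 4.97 + 5.5 = 10.47.
Reliability = 10.47 / 11.5 = 0.9104.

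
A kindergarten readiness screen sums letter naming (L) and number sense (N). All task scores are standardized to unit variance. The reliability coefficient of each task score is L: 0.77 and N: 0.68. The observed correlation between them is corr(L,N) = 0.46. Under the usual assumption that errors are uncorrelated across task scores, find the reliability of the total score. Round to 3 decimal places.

0.812

Var(L+N) = 2 + 2·[0.46] = 2 + 0.92 = 2.92.
Because errors are independent across components, Cov(Tᵢ,Tⱼ) = Cov(Xᵢ,Xⱼ); the off-diagonal part of the true-score variance is the same as above.
True-score variance = [0.77 + 0.68] + 0.92 = 1.45 + 0.92 = 2.37.
Reliability = 2.37 / 2.92 = 0.812.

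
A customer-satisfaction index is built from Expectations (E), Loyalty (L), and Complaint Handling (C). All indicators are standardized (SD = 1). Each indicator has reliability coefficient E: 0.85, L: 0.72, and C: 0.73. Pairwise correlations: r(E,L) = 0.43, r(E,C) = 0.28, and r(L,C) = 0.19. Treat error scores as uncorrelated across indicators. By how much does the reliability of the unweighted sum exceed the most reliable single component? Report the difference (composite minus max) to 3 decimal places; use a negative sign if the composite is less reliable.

0.004

Var(sum) = 3 + 1.8 = 4.8; true-score variance = 2.3 + 1.8 = 4.1; composite reliability = 0.8542.
Max component reliability = 0.8500.
Difference = 0.8542 − 0.8500 = 0.004.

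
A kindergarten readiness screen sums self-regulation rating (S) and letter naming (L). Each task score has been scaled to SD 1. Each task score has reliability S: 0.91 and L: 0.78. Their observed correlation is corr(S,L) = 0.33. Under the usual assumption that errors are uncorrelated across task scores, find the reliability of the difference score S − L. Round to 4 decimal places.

Var(S−L) = 1 + 1 − 2·0.33 = 2 − 0.66 = 1.34.
Under uncorrelated errors the observed covariances equal the true-score covariances, so only the own-variance terms attenuate.
True-score variance = [0.91 + 0.78] − 0.66 = 1.69 − 0.66 = 1.03.
Reliability = 1.03 / 1.34 = 0.7687.

0.7687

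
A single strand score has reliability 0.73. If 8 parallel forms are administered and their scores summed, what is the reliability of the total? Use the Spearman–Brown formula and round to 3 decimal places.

ρ_k = kρ / (1 + (k−1)ρ) = 8·0.73 / (1 + 7·0.73) = 5.840 / 6.110 = 0.956.

0.956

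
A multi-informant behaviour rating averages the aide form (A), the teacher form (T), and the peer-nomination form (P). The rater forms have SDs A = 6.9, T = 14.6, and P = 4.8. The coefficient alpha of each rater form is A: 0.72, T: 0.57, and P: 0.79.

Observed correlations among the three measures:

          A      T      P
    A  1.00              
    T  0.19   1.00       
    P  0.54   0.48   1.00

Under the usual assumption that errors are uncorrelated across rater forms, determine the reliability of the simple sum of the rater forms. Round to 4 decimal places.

Var(A+T+P) = 6.9² + 14.6² + 4.8² + 2·[6.9·14.6·0.19 + 6.9·4.8·0.54 + 14.6·4.8·0.48] = 283.81 + 141.328 = 425.138.
With uncorrelated errors the cross-covariances are all true-score covariance, so they carry over unchanged; only the diagonal terms shrink to ρᵢσᵢ².
True-score variance = [6.9²·0.72 + 14.6²·0.57 + 4.8²·0.79] + 141.328 = 173.982 + 141.328 = 315.31.
Reliability = 315.31 / 425.138 = 0.7417.

0.7417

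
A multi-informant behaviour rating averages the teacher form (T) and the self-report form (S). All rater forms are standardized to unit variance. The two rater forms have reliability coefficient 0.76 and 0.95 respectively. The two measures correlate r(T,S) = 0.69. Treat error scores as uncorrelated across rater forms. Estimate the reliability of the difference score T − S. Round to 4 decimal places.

0.5323

Var(T−S) = 1 + 1 − 2·0.69 = 2 − 1.38 = 0.62.
With uncorrelated errors the cross-covariances are all true-score covariance, so they carry over unchanged; only the diagonal terms shrink to ρᵢσᵢ².
True-score variance = [0.76 + 0.95] − 1.38 = 1.71 − 1.38 = 0.33.
Reliability = 0.33 / 0.62 = 0.5323.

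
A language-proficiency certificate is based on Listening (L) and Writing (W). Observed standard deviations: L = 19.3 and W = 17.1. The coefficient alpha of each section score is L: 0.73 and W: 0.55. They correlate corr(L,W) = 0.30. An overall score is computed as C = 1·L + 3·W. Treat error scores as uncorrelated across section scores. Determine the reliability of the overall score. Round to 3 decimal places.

Var(C) = 19.3² + 3²·17.1² + 2·[3·19.3·17.1·0.30] = 3004.18 + 594.054 = 3598.23.
Because errors are independent across components, Cov(Tᵢ,Tⱼ) = Cov(Xᵢ,Xⱼ); the off-diagonal part of the true-score variance is the same as above.
True-score variance = [19.3²·0.73 + 3²·17.1²·0.55] + 594.054 = 1719.35 + 594.054 = 2313.4.
Reliability = 2313.4 / 3598.23 = 0.643.

0.643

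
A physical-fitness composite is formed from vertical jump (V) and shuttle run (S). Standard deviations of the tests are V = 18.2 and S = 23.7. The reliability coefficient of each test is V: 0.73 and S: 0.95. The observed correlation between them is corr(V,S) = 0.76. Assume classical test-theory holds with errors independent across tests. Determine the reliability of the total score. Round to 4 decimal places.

Var(V+S) = 18.2² + 23.7² + 2·[18.2·23.7·0.76] = 892.93 + 655.637 = 1548.57.
Because errors are independent across components, Cov(Tᵢ,Tⱼ) = Cov(Xᵢ,Xⱼ); the off-diagonal part of the true-score variance is the same as above.
True-score variance = [18.2²·0.73 + 23.7²·0.95] + 655.637 = 775.411 + 655.637 = 1431.05.
Reliability = 1431.05 / 1548.57 = 0.9241.

0.9241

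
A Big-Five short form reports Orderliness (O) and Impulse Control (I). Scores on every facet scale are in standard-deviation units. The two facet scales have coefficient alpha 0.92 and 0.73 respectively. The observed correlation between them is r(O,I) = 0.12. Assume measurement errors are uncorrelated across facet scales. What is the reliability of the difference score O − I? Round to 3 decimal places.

Var(O−I) = 1 + 1 − 2·0.12 = 2 − 0.24 = 1.76.
Because errors are independent across components, Cov(Tᵢ,Tⱼ) = Cov(Xᵢ,Xⱼ); the off-diagonal part of the true-score variance is the same as above.
True-score variance = [0.92 + 0.73] − 0.24 = 1.65 − 0.24 = 1.41.
Reliability = 1.41 / 1.76 = 0.801.

0.801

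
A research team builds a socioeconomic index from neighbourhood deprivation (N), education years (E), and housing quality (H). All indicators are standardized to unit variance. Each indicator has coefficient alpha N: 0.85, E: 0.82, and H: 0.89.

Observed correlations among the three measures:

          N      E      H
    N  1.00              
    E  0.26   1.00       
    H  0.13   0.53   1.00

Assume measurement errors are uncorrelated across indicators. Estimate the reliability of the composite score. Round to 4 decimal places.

0.9091

Var(N+E+H) = 3 + 2·[0.26 + 0.13 + 0.53] = 3 + 1.84 = 4.84.
With uncorrelated errors the cross-covariances are all true-score covariance, so they carry over unchanged; only the diagonal terms shrink to ρᵢσᵢ².
True-score variance = [0.85 + 0.82 + 0.89] + 1.84 = 2.56 + 1.84 = 4.4.
Reliability = 4.4 / 4.84 = 0.9091.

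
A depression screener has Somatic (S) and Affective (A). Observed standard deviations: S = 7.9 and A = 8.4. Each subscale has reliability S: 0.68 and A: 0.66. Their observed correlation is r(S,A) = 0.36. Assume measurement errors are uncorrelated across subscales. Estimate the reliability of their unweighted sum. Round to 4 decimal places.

Var(S+A) = 7.9² + 8.4² + 2·[7.9·8.4·0.36] = 132.97 + 47.7792 = 180.749.
Because errors are independent across components, Cov(Tᵢ,Tⱼ) = Cov(Xᵢ,Xⱼ); the off-diagonal part of the true-score variance is the same as above.
True-score variance = [7.9²·0.68 + 8.4²·0.66] + 47.7792 = 89.0084 + 47.7792 = 136.788.
Reliability = 136.788 / 180.749 = 0.7568.

0.7568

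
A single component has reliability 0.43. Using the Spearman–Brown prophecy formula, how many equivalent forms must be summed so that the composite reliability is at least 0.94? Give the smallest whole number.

21

k ≥ ρ*(1−ρ₁)/(ρ₁(1−ρ*)) = 0.94·0.57 / (0.43·0.06) = 20.767.
Smallest integer k = 21.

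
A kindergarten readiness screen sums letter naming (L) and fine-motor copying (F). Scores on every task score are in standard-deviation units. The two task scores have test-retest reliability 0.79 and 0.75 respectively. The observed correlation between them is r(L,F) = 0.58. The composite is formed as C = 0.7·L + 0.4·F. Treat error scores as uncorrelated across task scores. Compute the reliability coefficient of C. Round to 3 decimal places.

Var(C) = 0.7² + 0.4² + 2·[0.28·0.58] = 0.65 + 0.3248 = 0.9748.
Under uncorrelated errors the observed covariances equal the true-score covariances, so only the own-variance terms attenuate.
True-score variance = [0.7²·0.79 + 0.4²·0.75] + 0.3248 = 0.5071 + 0.3248 = 0.8319.
Reliability = 0.8319 / 0.9748 = 0.853.

0.853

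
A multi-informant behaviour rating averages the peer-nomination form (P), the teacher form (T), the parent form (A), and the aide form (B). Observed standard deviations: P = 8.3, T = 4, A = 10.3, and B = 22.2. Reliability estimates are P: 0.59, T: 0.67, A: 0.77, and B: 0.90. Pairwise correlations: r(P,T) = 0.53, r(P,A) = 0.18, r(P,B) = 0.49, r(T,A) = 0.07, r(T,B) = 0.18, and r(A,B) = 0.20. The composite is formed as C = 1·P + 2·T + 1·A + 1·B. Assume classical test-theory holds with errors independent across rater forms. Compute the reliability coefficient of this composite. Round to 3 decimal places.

0.896

Var(C) = 8.3² + 2²·4² + 10.3² + 22.2² + 2·[2·8.3·4·0.53 + 8.3·10.3·0.18 + 8.3·22.2·0.49 + 2·4·10.3·0.07 + 2·4·22.2·0.18 + 10.3·22.2·0.20] = 731.82 + 448.671 = 1180.49.
With uncorrelated errors the cross-covariances are all true-score covariance, so they carry over unchanged; only the diagonal terms shrink to ρᵢσᵢ².
True-score variance = [8.3²·0.59 + 2²·4²·0.67 + 10.3²·0.77 + 22.2²·0.90] + 448.671 = 608.77 + 448.671 = 1057.44.
Reliability = 1057.44 / 1180.49 = 0.896.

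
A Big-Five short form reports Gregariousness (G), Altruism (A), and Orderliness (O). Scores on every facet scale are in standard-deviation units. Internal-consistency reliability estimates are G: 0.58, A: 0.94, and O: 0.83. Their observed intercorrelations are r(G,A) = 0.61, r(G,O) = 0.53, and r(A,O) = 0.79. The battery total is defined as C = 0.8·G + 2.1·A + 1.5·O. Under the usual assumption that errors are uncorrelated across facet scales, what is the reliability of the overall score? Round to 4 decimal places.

Var(C) = 0.8² + 2.1² + 1.5² + 2·[1.68·0.61 + 1.2·0.53 + 3.15·0.79] = 7.3 + 8.2986 = 15.5986.
Because errors are independent across components, Cov(Tᵢ,Tⱼ) = Cov(Xᵢ,Xⱼ); the off-diagonal part of the true-score variance is the same as above.
True-score variance = [0.8²·0.58 + 2.1²·0.94 + 1.5²·0.83] + 8.2986 = 6.3841 + 8.2986 = 14.6827.
Reliability = 14.6827 / 15.5986 = 0.9413.

0.9413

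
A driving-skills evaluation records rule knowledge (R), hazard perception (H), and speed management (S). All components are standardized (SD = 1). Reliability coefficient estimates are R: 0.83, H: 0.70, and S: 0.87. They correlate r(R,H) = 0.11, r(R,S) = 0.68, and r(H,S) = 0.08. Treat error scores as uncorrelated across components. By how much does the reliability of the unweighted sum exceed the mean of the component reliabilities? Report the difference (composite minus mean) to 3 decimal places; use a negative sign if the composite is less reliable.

0.073

Var(sum) = 3 + 1.74 = 4.74; true-score variance = 2.4 + 1.74 = 4.14; composite reliability = 0.8734.
Mean component reliability = 0.8000.
Difference = 0.8734 − 0.8000 = 0.073.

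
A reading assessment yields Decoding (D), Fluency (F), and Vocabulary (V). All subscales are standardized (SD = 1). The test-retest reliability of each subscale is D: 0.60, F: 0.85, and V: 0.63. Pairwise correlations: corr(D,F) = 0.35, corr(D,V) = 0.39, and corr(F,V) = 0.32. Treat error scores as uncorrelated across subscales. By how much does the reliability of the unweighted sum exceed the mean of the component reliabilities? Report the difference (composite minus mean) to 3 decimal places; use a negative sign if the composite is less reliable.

Var(sum) = 3 + 2.12 = 5.12; true-score variance = 2.08 + 2.12 = 4.2; composite reliability = 0.8203.
Mean component reliability = 0.6933.
Difference = 0.8203 − 0.6933 = 0.127.

0.127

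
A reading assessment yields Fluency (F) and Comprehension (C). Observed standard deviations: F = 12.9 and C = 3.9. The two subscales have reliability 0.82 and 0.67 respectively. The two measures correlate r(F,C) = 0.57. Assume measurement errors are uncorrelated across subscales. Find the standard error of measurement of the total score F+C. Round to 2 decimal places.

5.91

Var(total) = 181.62 + 57.3534 = 238.973.
True-score variance = 146.647 + 57.3534 = 204, so reliability = 0.8537.
Error variance = 238.973 − 204 = 34.9731; SEM = √34.9731 = 5.91.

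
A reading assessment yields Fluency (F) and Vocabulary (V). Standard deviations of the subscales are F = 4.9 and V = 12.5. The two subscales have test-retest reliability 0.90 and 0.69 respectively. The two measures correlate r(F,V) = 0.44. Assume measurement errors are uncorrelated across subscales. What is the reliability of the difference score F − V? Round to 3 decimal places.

0.598

Var(F−V) = 4.9² + 12.5² − 2·4.9·12.5·0.44 = 180.26 − 53.9 = 126.36.
Under uncorrelated errors the observed covariances equal the true-score covariances, so only the own-variance terms attenuate.
True-score variance = [4.9²·0.90 + 12.5²·0.69] − 53.9 = 129.421 − 53.9 = 75.5215.
Reliability = 75.5215 / 126.36 = 0.598.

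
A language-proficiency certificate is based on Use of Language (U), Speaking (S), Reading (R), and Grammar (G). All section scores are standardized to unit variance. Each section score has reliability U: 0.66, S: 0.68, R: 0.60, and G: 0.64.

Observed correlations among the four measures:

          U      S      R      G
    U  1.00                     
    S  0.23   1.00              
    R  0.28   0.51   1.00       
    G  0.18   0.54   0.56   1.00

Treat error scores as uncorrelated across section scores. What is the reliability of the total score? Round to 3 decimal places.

0.835

Var(U+S+R+G) = 4 + 2·[0.23 + 0.28 + 0.18 + 0.51 + 0.54 + 0.56] = 4 + 4.6 = 8.6.
Under uncorrelated errors the observed covariances equal the true-score covariances, so only the own-variance terms attenuate.
True-score variance = [0.66 + 0.68 + 0.60 + 0.64] + 4.6 = 2.58 + 4.6 = 7.18.
Reliability = 7.18 / 8.6 = 0.835.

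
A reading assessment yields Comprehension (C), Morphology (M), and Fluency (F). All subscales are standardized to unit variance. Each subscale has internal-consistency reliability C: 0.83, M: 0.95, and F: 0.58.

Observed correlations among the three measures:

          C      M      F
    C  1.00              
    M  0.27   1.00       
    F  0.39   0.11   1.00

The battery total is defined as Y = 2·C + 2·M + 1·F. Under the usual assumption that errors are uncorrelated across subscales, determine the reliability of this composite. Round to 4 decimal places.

0.9012

Var(Y) = 2² + 2² + 1 + 2·[4·0.27 + 2·0.39 + 2·0.11] = 9 + 4.16 = 13.16.
With uncorrelated errors the cross-covariances are all true-score covariance, so they carry over unchanged; only the diagonal terms shrink to ρᵢσᵢ².
True-score variance = [2²·0.83 + 2²·0.95 + 0.58] + 4.16 = 7.7 + 4.16 = 11.86.
Reliability = 11.86 / 13.16 = 0.9012.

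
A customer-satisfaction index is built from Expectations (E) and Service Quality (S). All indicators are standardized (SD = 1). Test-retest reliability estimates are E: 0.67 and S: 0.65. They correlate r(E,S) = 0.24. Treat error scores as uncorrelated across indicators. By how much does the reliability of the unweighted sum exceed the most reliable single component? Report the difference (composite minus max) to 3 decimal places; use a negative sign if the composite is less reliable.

Var(sum) = 2 + 0.48 = 2.48; true-score variance = 1.32 + 0.48 = 1.8; composite reliability = 0.7258.
Max component reliability = 0.6700.
Difference = 0.7258 − 0.6700 = 0.056.

0.056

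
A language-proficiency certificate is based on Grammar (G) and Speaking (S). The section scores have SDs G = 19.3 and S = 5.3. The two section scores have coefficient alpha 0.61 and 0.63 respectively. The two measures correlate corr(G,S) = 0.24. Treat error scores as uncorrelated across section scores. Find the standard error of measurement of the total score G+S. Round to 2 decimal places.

Var(total) = 400.58 + 49.0992 = 449.679.
True-score variance = 244.916 + 49.0992 = 294.015, so reliability = 0.6538.
Error variance = 449.679 − 294.015 = 155.664; SEM = √155.664 = 12.48.

12.48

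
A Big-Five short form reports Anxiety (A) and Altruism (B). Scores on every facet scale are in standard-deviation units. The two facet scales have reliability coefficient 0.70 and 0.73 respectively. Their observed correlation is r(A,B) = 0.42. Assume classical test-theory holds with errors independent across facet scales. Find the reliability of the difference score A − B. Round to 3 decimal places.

0.509

Var(A−B) = 1 + 1 − 2·0.42 = 2 − 0.84 = 1.16.
Under uncorrelated errors the observed covariances equal the true-score covariances, so only the own-variance terms attenuate.
True-score variance = [0.70 + 0.73] − 0.84 = 1.43 − 0.84 = 0.59.
Reliability = 0.59 / 1.16 = 0.509.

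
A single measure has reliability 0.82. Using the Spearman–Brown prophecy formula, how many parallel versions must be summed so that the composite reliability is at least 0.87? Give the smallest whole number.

k ≥ ρ*(1−ρ₁)/(ρ₁(1−ρ*)) = 0.87·0.18 / (0.82·0.13) = 1.469.
Smallest integer k = 2.

2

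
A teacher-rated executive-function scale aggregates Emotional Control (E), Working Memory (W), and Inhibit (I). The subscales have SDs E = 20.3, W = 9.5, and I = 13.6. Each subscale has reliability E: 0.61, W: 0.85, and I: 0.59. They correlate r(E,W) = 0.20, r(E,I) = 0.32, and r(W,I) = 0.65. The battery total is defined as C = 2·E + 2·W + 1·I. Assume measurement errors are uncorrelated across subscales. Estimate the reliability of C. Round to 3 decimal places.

0.758

Var(C) = 2²·20.3² + 2²·9.5² + 13.6² + 2·[4·20.3·9.5·0.20 + 2·20.3·13.6·0.32 + 2·9.5·13.6·0.65] = 2194.32 + 997.862 = 3192.18.
With uncorrelated errors the cross-covariances are all true-score covariance, so they carry over unchanged; only the diagonal terms shrink to ρᵢσᵢ².
True-score variance = [2²·20.3²·0.61 + 2²·9.5²·0.85 + 13.6²·0.59] + 997.862 = 1421.48 + 997.862 = 2419.34.
Reliability = 2419.34 / 3192.18 = 0.758.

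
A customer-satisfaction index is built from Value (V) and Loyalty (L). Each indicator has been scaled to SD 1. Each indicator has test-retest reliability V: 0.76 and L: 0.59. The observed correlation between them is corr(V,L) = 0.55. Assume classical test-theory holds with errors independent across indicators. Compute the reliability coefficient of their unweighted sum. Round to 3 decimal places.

Var(V+L) = 2 + 2·[0.55] = 2 + 1.1 = 3.1.
Because errors are independent across components, Cov(Tᵢ,Tⱼ) = Cov(Xᵢ,Xⱼ); the off-diagonal part of the true-score variance is the same as above.
True-score variance = [0.76 + 0.59] + 1.1 = 1.35 + 1.1 = 2.45.
Reliability = 2.45 / 3.1 = 0.790.

0.790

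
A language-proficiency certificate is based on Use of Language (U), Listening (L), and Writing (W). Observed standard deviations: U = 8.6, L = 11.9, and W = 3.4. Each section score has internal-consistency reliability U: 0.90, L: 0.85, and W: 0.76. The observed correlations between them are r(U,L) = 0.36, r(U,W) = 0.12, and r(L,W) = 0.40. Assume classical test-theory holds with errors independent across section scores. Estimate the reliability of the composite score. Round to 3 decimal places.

Var(U+L+W) = 8.6² + 11.9² + 3.4² + 2·[8.6·11.9·0.36 + 8.6·3.4·0.12 + 11.9·3.4·0.40] = 227.13 + 113.07 = 340.2.
Under uncorrelated errors the observed covariances equal the true-score covariances, so only the own-variance terms attenuate.
True-score variance = [8.6²·0.90 + 11.9²·0.85 + 3.4²·0.76] + 113.07 = 195.718 + 113.07 = 308.788.
Reliability = 308.788 / 340.2 = 0.908.

0.908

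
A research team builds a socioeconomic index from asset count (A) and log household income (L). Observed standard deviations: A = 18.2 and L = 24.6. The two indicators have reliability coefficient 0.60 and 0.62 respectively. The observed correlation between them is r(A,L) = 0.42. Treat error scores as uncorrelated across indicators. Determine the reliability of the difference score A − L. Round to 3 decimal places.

0.353

Var(A−L) = 18.2² + 24.6² − 2·18.2·24.6·0.42 = 936.4 − 376.085 = 560.315.
Because errors are independent across components, Cov(Tᵢ,Tⱼ) = Cov(Xᵢ,Xⱼ); the off-diagonal part of the true-score variance is the same as above.
True-score variance = [18.2²·0.60 + 24.6²·0.62] − 376.085 = 573.943 − 376.085 = 197.858.
Reliability = 197.858 / 560.315 = 0.353.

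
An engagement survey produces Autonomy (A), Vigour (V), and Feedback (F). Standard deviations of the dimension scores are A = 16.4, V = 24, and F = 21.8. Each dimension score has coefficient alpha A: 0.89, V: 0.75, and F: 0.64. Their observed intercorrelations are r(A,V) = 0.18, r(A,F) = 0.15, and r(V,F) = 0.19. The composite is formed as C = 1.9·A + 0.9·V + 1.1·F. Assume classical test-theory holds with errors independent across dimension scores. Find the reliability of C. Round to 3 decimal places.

0.839

Var(C) = 1.9²·16.4² + 0.9²·24² + 1.1²·21.8² + 2·[1.71·16.4·24·0.18 + 2.09·16.4·21.8·0.15 + 0.99·24·21.8·0.19] = 2012.55 + 663.293 = 2675.84.
Because errors are independent across components, Cov(Tᵢ,Tⱼ) = Cov(Xᵢ,Xⱼ); the off-diagonal part of the true-score variance is the same as above.
True-score variance = [1.9²·16.4²·0.89 + 0.9²·24²·0.75 + 1.1²·21.8²·0.64] + 663.293 = 1582.09 + 663.293 = 2245.38.
Reliability = 2245.38 / 2675.84 = 0.839.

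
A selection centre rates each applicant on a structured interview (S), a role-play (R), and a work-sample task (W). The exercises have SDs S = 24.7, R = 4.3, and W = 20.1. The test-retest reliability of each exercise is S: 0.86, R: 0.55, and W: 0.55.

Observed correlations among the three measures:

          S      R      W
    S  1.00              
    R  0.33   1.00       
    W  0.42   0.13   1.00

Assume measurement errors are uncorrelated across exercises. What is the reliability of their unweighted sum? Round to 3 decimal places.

0.821

Var(S+R+W) = 24.7² + 4.3² + 20.1² + 2·[24.7·4.3·0.33 + 24.7·20.1·0.42 + 4.3·20.1·0.13] = 1032.59 + 509.605 = 1542.2.
Under uncorrelated errors the observed covariances equal the true-score covariances, so only the own-variance terms attenuate.
True-score variance = [24.7²·0.86 + 4.3²·0.55 + 20.1²·0.55] + 509.605 = 757.052 + 509.605 = 1266.66.
Reliability = 1266.66 / 1542.2 = 0.821.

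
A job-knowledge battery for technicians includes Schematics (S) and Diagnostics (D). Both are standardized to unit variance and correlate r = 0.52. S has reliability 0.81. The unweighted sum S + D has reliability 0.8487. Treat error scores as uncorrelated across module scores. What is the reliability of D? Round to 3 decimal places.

0.730

Var(S+D) = 2 + 2·0.52 = 3.040.
True-score variance = ρ_S + ρ_D + 2·0.52, so 0.8487 = (0.81 + ρ_D + 1.04) / 3.040.
ρ_D = 0.8487·3.040 − 0.81 − 1.04 = 0.730.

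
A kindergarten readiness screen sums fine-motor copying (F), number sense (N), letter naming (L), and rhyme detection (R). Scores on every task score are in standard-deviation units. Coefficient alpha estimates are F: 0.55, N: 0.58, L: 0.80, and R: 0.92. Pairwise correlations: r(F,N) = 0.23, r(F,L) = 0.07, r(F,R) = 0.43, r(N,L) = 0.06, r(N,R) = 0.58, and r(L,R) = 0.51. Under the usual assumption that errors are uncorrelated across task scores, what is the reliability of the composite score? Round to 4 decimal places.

Var(F+N+L+R) = 4 + 2·[0.23 + 0.07 + 0.43 + 0.06 + 0.58 + 0.51] = 4 + 3.76 = 7.76.
Under uncorrelated errors the observed covariances equal the true-score covariances, so only the own-variance terms attenuate.
True-score variance = [0.55 + 0.58 + 0.80 + 0.92] + 3.76 = 2.85 + 3.76 = 6.61.
Reliability = 6.61 / 7.76 = 0.8518.

0.8518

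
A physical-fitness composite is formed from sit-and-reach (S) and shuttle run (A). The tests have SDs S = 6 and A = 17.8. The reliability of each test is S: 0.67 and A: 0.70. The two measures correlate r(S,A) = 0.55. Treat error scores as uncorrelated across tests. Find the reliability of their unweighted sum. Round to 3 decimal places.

Var(S+A) = 6² + 17.8² + 2·[6·17.8·0.55] = 352.84 + 117.48 = 470.32.
Because errors are independent across components, Cov(Tᵢ,Tⱼ) = Cov(Xᵢ,Xⱼ); the off-diagonal part of the true-score variance is the same as above.
True-score variance = [6²·0.67 + 17.8²·0.70] + 117.48 = 245.908 + 117.48 = 363.388.
Reliability = 363.388 / 470.32 = 0.773.

0.773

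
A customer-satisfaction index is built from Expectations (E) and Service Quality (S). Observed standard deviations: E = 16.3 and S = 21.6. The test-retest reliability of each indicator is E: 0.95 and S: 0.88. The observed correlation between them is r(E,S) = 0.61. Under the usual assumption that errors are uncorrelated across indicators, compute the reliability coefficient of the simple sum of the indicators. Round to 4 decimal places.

0.9404

Var(E+S) = 16.3² + 21.6² + 2·[16.3·21.6·0.61] = 732.25 + 429.538 = 1161.79.
Because errors are independent across components, Cov(Tᵢ,Tⱼ) = Cov(Xᵢ,Xⱼ); the off-diagonal part of the true-score variance is the same as above.
True-score variance = [16.3²·0.95 + 21.6²·0.88] + 429.538 = 662.978 + 429.538 = 1092.52.
Reliability = 1092.52 / 1161.79 = 0.9404.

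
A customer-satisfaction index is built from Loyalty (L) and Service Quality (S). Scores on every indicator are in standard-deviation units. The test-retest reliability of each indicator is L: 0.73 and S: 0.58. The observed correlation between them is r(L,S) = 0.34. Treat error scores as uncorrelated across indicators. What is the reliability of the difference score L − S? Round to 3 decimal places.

Var(L−S) = 1 + 1 − 2·0.34 = 2 − 0.68 = 1.32.
Under uncorrelated errors the observed covariances equal the true-score covariances, so only the own-variance terms attenuate.
True-score variance = [0.73 + 0.58] − 0.68 = 1.31 − 0.68 = 0.63.
Reliability = 0.63 / 1.32 = 0.477.

0.477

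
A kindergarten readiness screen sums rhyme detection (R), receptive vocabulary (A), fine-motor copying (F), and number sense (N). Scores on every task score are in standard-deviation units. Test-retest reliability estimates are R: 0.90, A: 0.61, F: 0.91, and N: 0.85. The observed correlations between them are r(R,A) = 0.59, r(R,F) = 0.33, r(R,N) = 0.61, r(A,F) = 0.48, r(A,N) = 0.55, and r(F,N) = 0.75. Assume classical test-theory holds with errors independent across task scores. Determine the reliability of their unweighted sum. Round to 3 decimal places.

Var(R+A+F+N) = 4 + 2·[0.59 + 0.33 + 0.61 + 0.48 + 0.55 + 0.75] = 4 + 6.62 = 10.62.
Because errors are independent across components, Cov(Tᵢ,Tⱼ) = Cov(Xᵢ,Xⱼ); the off-diagonal part of the true-score variance is the same as above.
True-score variance = [0.90 + 0.61 + 0.91 + 0.85] + 6.62 = 3.27 + 6.62 = 9.89.
Reliability = 9.89 / 10.62 = 0.931.

0.931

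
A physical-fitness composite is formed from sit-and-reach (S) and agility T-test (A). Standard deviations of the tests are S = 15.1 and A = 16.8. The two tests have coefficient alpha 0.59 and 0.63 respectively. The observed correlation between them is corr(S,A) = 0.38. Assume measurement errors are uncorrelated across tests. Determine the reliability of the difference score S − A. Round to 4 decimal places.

Var(S−A) = 15.1² + 16.8² − 2·15.1·16.8·0.38 = 510.25 − 192.797 = 317.453.
With uncorrelated errors the cross-covariances are all true-score covariance, so they carry over unchanged; only the diagonal terms shrink to ρᵢσᵢ².
True-score variance = [15.1²·0.59 + 16.8²·0.63] − 192.797 = 312.337 − 192.797 = 119.54.
Reliability = 119.54 / 317.453 = 0.3766.

0.3766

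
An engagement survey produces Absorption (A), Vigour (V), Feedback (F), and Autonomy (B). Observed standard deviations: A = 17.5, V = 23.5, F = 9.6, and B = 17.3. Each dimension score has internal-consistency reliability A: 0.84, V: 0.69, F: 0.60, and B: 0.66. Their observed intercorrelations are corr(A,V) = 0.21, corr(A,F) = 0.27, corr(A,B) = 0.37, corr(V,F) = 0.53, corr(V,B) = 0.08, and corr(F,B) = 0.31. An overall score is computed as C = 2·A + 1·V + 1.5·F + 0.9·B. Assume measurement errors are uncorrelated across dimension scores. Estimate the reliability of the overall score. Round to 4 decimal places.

Var(C) = 2²·17.5² + 23.5² + 1.5²·9.6² + 0.9²·17.3² + 2·[2·17.5·23.5·0.21 + 3·17.5·9.6·0.27 + 1.8·17.5·17.3·0.37 + 1.5·23.5·9.6·0.53 + 0.9·23.5·17.3·0.08 + 1.35·9.6·17.3·0.31] = 2227.03 + 1577.13 = 3804.16.
With uncorrelated errors the cross-covariances are all true-score covariance, so they carry over unchanged; only the diagonal terms shrink to ρᵢσᵢ².
True-score variance = [2²·17.5²·0.84 + 23.5²·0.69 + 1.5²·9.6²·0.60 + 0.9²·17.3²·0.66] + 1577.13 = 1694.47 + 1577.13 = 3271.6.
Reliability = 3271.6 / 3804.16 = 0.8600.

0.8600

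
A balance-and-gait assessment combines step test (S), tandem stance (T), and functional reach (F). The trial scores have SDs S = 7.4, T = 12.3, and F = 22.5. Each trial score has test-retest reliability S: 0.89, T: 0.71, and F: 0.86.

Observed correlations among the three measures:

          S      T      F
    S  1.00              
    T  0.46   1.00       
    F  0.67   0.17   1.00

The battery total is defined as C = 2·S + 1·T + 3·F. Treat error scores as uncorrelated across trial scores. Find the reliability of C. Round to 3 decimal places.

0.895

Var(C) = 2²·7.4² + 12.3² + 3²·22.5² + 2·[2·7.4·12.3·0.46 + 6·7.4·22.5·0.67 + 3·12.3·22.5·0.17] = 4926.58 + 1788.42 = 6715.
Because errors are independent across components, Cov(Tᵢ,Tⱼ) = Cov(Xᵢ,Xⱼ); the off-diagonal part of the true-score variance is the same as above.
True-score variance = [2²·7.4²·0.89 + 12.3²·0.71 + 3²·22.5²·0.86] + 1788.42 = 4220.74 + 1788.42 = 6009.16.
Reliability = 6009.16 / 6715 = 0.895.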